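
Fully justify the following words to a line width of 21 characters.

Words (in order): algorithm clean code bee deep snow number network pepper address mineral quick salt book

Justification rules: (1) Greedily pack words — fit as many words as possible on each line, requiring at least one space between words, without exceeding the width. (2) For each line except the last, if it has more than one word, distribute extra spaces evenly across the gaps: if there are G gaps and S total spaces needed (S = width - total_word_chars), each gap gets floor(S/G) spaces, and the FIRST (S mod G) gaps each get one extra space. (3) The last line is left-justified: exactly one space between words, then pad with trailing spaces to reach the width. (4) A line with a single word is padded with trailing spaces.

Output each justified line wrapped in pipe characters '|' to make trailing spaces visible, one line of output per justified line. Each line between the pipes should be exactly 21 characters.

Line 1: ['algorithm', 'clean', 'code'] (min_width=20, slack=1)
Line 2: ['bee', 'deep', 'snow', 'number'] (min_width=20, slack=1)
Line 3: ['network', 'pepper'] (min_width=14, slack=7)
Line 4: ['address', 'mineral', 'quick'] (min_width=21, slack=0)
Line 5: ['salt', 'book'] (min_width=9, slack=12)

Answer: |algorithm  clean code|
|bee  deep snow number|
|network        pepper|
|address mineral quick|
|salt book            |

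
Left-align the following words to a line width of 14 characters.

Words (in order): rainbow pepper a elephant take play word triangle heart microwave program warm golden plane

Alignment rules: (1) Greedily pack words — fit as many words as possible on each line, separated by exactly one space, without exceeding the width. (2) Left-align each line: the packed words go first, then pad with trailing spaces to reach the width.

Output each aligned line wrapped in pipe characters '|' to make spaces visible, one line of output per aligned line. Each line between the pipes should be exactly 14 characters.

Line 1: ['rainbow', 'pepper'] (min_width=14, slack=0)
Line 2: ['a', 'elephant'] (min_width=10, slack=4)
Line 3: ['take', 'play', 'word'] (min_width=14, slack=0)
Line 4: ['triangle', 'heart'] (min_width=14, slack=0)
Line 5: ['microwave'] (min_width=9, slack=5)
Line 6: ['program', 'warm'] (min_width=12, slack=2)
Line 7: ['golden', 'plane'] (min_width=12, slack=2)

Answer: |rainbow pepper|
|a elephant    |
|take play word|
|triangle heart|
|microwave     |
|program warm  |
|golden plane  |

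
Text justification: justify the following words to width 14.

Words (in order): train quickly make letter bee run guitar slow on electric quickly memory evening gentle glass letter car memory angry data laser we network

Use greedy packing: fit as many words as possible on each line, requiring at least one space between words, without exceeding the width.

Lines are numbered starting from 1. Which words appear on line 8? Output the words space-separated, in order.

Line 1: ['train', 'quickly'] (min_width=13, slack=1)
Line 2: ['make', 'letter'] (min_width=11, slack=3)
Line 3: ['bee', 'run', 'guitar'] (min_width=14, slack=0)
Line 4: ['slow', 'on'] (min_width=7, slack=7)
Line 5: ['electric'] (min_width=8, slack=6)
Line 6: ['quickly', 'memory'] (min_width=14, slack=0)
Line 7: ['evening', 'gentle'] (min_width=14, slack=0)
Line 8: ['glass', 'letter'] (min_width=12, slack=2)
Line 9: ['car', 'memory'] (min_width=10, slack=4)
Line 10: ['angry', 'data'] (min_width=10, slack=4)
Line 11: ['laser', 'we'] (min_width=8, slack=6)
Line 12: ['network'] (min_width=7, slack=7)

Answer: glass letter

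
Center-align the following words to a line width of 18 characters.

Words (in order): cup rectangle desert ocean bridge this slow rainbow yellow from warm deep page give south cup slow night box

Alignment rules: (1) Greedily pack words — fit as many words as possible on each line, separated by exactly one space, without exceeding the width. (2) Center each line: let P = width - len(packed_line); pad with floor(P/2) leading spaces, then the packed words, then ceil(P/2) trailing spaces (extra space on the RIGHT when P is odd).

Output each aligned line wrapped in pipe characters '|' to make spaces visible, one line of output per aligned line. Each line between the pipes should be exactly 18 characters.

Line 1: ['cup', 'rectangle'] (min_width=13, slack=5)
Line 2: ['desert', 'ocean'] (min_width=12, slack=6)
Line 3: ['bridge', 'this', 'slow'] (min_width=16, slack=2)
Line 4: ['rainbow', 'yellow'] (min_width=14, slack=4)
Line 5: ['from', 'warm', 'deep'] (min_width=14, slack=4)
Line 6: ['page', 'give', 'south'] (min_width=15, slack=3)
Line 7: ['cup', 'slow', 'night', 'box'] (min_width=18, slack=0)

Answer: |  cup rectangle   |
|   desert ocean   |
| bridge this slow |
|  rainbow yellow  |
|  from warm deep  |
| page give south  |
|cup slow night box|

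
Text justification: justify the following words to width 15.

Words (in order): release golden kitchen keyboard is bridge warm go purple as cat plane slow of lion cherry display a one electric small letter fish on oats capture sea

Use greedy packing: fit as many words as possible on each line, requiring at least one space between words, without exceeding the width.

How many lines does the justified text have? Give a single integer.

Line 1: ['release', 'golden'] (min_width=14, slack=1)
Line 2: ['kitchen'] (min_width=7, slack=8)
Line 3: ['keyboard', 'is'] (min_width=11, slack=4)
Line 4: ['bridge', 'warm', 'go'] (min_width=14, slack=1)
Line 5: ['purple', 'as', 'cat'] (min_width=13, slack=2)
Line 6: ['plane', 'slow', 'of'] (min_width=13, slack=2)
Line 7: ['lion', 'cherry'] (min_width=11, slack=4)
Line 8: ['display', 'a', 'one'] (min_width=13, slack=2)
Line 9: ['electric', 'small'] (min_width=14, slack=1)
Line 10: ['letter', 'fish', 'on'] (min_width=14, slack=1)
Line 11: ['oats', 'capture'] (min_width=12, slack=3)
Line 12: ['sea'] (min_width=3, slack=12)
Total lines: 12

Answer: 12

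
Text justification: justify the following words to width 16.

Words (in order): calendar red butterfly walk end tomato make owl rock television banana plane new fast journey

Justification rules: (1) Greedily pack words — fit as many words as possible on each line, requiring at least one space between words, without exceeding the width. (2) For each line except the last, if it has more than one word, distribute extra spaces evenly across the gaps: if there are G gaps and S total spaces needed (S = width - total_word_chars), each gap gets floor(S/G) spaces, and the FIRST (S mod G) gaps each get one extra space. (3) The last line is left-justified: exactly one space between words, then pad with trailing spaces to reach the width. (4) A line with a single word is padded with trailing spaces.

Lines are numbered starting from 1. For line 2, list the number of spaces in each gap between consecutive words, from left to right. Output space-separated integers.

Answer: 3

Derivation:
Line 1: ['calendar', 'red'] (min_width=12, slack=4)
Line 2: ['butterfly', 'walk'] (min_width=14, slack=2)
Line 3: ['end', 'tomato', 'make'] (min_width=15, slack=1)
Line 4: ['owl', 'rock'] (min_width=8, slack=8)
Line 5: ['television'] (min_width=10, slack=6)
Line 6: ['banana', 'plane', 'new'] (min_width=16, slack=0)
Line 7: ['fast', 'journey'] (min_width=12, slack=4)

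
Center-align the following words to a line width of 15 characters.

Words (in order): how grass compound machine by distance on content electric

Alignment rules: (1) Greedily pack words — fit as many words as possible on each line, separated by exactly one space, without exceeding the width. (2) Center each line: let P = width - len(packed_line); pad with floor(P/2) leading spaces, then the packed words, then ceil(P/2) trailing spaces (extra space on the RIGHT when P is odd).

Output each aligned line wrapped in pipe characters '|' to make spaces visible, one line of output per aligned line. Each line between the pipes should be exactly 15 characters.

Line 1: ['how', 'grass'] (min_width=9, slack=6)
Line 2: ['compound'] (min_width=8, slack=7)
Line 3: ['machine', 'by'] (min_width=10, slack=5)
Line 4: ['distance', 'on'] (min_width=11, slack=4)
Line 5: ['content'] (min_width=7, slack=8)
Line 6: ['electric'] (min_width=8, slack=7)

Answer: |   how grass   |
|   compound    |
|  machine by   |
|  distance on  |
|    content    |
|   electric    |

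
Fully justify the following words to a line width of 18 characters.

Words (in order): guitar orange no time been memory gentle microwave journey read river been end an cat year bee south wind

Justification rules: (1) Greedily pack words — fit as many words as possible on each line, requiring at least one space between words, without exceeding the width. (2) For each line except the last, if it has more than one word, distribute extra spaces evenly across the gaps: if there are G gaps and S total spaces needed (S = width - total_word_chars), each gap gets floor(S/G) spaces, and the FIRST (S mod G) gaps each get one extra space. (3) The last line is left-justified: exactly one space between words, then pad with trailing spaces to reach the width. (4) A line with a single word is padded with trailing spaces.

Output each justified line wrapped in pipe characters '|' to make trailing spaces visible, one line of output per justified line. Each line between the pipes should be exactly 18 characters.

Line 1: ['guitar', 'orange', 'no'] (min_width=16, slack=2)
Line 2: ['time', 'been', 'memory'] (min_width=16, slack=2)
Line 3: ['gentle', 'microwave'] (min_width=16, slack=2)
Line 4: ['journey', 'read', 'river'] (min_width=18, slack=0)
Line 5: ['been', 'end', 'an', 'cat'] (min_width=15, slack=3)
Line 6: ['year', 'bee', 'south'] (min_width=14, slack=4)
Line 7: ['wind'] (min_width=4, slack=14)

Answer: |guitar  orange  no|
|time  been  memory|
|gentle   microwave|
|journey read river|
|been  end  an  cat|
|year   bee   south|
|wind              |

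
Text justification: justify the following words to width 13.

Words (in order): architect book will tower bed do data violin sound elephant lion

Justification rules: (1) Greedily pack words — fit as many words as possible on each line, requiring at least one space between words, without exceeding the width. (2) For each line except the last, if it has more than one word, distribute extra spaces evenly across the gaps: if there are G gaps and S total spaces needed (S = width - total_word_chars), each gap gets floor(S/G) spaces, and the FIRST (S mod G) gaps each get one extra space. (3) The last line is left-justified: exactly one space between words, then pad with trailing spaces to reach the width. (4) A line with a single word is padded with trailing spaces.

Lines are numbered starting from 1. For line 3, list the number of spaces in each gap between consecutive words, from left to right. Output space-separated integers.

Line 1: ['architect'] (min_width=9, slack=4)
Line 2: ['book', 'will'] (min_width=9, slack=4)
Line 3: ['tower', 'bed', 'do'] (min_width=12, slack=1)
Line 4: ['data', 'violin'] (min_width=11, slack=2)
Line 5: ['sound'] (min_width=5, slack=8)
Line 6: ['elephant', 'lion'] (min_width=13, slack=0)

Answer: 2 1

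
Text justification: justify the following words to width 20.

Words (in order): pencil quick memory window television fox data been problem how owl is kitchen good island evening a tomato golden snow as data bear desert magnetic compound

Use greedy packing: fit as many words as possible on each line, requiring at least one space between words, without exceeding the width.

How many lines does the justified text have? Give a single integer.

Line 1: ['pencil', 'quick', 'memory'] (min_width=19, slack=1)
Line 2: ['window', 'television'] (min_width=17, slack=3)
Line 3: ['fox', 'data', 'been'] (min_width=13, slack=7)
Line 4: ['problem', 'how', 'owl', 'is'] (min_width=18, slack=2)
Line 5: ['kitchen', 'good', 'island'] (min_width=19, slack=1)
Line 6: ['evening', 'a', 'tomato'] (min_width=16, slack=4)
Line 7: ['golden', 'snow', 'as', 'data'] (min_width=19, slack=1)
Line 8: ['bear', 'desert', 'magnetic'] (min_width=20, slack=0)
Line 9: ['compound'] (min_width=8, slack=12)
Total lines: 9

Answer: 9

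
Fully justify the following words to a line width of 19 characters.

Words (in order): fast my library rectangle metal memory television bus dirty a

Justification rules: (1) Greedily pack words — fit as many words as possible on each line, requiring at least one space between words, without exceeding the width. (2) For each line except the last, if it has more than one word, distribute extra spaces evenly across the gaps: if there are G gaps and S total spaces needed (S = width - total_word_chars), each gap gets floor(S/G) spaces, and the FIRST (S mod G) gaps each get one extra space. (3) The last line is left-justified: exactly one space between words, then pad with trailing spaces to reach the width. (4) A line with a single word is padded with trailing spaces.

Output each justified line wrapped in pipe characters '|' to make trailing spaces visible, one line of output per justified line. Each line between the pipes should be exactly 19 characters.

Line 1: ['fast', 'my', 'library'] (min_width=15, slack=4)
Line 2: ['rectangle', 'metal'] (min_width=15, slack=4)
Line 3: ['memory', 'television'] (min_width=17, slack=2)
Line 4: ['bus', 'dirty', 'a'] (min_width=11, slack=8)

Answer: |fast   my   library|
|rectangle     metal|
|memory   television|
|bus dirty a        |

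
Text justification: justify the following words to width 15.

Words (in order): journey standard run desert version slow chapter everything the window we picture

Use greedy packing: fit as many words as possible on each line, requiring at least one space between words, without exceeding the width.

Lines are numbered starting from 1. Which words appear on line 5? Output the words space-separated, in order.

Answer: everything the

Derivation:
Line 1: ['journey'] (min_width=7, slack=8)
Line 2: ['standard', 'run'] (min_width=12, slack=3)
Line 3: ['desert', 'version'] (min_width=14, slack=1)
Line 4: ['slow', 'chapter'] (min_width=12, slack=3)
Line 5: ['everything', 'the'] (min_width=14, slack=1)
Line 6: ['window', 'we'] (min_width=9, slack=6)
Line 7: ['picture'] (min_width=7, slack=8)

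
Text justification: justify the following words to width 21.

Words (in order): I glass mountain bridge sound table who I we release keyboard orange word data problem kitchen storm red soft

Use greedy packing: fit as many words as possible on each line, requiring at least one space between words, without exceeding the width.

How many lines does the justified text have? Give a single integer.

Answer: 6

Derivation:
Line 1: ['I', 'glass', 'mountain'] (min_width=16, slack=5)
Line 2: ['bridge', 'sound', 'table'] (min_width=18, slack=3)
Line 3: ['who', 'I', 'we', 'release'] (min_width=16, slack=5)
Line 4: ['keyboard', 'orange', 'word'] (min_width=20, slack=1)
Line 5: ['data', 'problem', 'kitchen'] (min_width=20, slack=1)
Line 6: ['storm', 'red', 'soft'] (min_width=14, slack=7)
Total lines: 6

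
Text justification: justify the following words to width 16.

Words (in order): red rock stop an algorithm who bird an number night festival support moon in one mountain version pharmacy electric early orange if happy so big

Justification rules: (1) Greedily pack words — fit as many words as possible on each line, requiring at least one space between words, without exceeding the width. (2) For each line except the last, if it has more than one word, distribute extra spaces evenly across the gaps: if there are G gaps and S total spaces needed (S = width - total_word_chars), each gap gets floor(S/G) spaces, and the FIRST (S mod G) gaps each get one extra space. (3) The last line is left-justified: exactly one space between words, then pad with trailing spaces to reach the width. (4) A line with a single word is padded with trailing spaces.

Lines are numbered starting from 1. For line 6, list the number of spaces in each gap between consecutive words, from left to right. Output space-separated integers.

Answer: 5

Derivation:
Line 1: ['red', 'rock', 'stop', 'an'] (min_width=16, slack=0)
Line 2: ['algorithm', 'who'] (min_width=13, slack=3)
Line 3: ['bird', 'an', 'number'] (min_width=14, slack=2)
Line 4: ['night', 'festival'] (min_width=14, slack=2)
Line 5: ['support', 'moon', 'in'] (min_width=15, slack=1)
Line 6: ['one', 'mountain'] (min_width=12, slack=4)
Line 7: ['version', 'pharmacy'] (min_width=16, slack=0)
Line 8: ['electric', 'early'] (min_width=14, slack=2)
Line 9: ['orange', 'if', 'happy'] (min_width=15, slack=1)
Line 10: ['so', 'big'] (min_width=6, slack=10)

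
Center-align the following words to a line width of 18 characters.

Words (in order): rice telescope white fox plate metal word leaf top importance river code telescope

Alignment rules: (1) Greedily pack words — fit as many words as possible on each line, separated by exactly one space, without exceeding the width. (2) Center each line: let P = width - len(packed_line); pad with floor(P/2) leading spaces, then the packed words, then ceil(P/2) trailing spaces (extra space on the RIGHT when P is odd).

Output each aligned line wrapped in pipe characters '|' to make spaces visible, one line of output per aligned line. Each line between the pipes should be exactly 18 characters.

Answer: |  rice telescope  |
| white fox plate  |
| metal word leaf  |
|  top importance  |
|    river code    |
|    telescope     |

Derivation:
Line 1: ['rice', 'telescope'] (min_width=14, slack=4)
Line 2: ['white', 'fox', 'plate'] (min_width=15, slack=3)
Line 3: ['metal', 'word', 'leaf'] (min_width=15, slack=3)
Line 4: ['top', 'importance'] (min_width=14, slack=4)
Line 5: ['river', 'code'] (min_width=10, slack=8)
Line 6: ['telescope'] (min_width=9, slack=9)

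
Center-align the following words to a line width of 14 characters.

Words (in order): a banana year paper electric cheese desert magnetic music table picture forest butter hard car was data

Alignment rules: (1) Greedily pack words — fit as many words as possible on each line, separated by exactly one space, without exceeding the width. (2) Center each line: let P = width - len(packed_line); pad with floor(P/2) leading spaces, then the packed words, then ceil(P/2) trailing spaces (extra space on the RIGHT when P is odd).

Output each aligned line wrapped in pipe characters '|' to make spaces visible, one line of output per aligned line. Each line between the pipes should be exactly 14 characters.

Line 1: ['a', 'banana', 'year'] (min_width=13, slack=1)
Line 2: ['paper', 'electric'] (min_width=14, slack=0)
Line 3: ['cheese', 'desert'] (min_width=13, slack=1)
Line 4: ['magnetic', 'music'] (min_width=14, slack=0)
Line 5: ['table', 'picture'] (min_width=13, slack=1)
Line 6: ['forest', 'butter'] (min_width=13, slack=1)
Line 7: ['hard', 'car', 'was'] (min_width=12, slack=2)
Line 8: ['data'] (min_width=4, slack=10)

Answer: |a banana year |
|paper electric|
|cheese desert |
|magnetic music|
|table picture |
|forest butter |
| hard car was |
|     data     |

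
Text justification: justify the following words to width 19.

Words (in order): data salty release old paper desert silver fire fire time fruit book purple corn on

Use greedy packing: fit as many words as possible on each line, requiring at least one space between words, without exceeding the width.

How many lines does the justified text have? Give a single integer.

Line 1: ['data', 'salty', 'release'] (min_width=18, slack=1)
Line 2: ['old', 'paper', 'desert'] (min_width=16, slack=3)
Line 3: ['silver', 'fire', 'fire'] (min_width=16, slack=3)
Line 4: ['time', 'fruit', 'book'] (min_width=15, slack=4)
Line 5: ['purple', 'corn', 'on'] (min_width=14, slack=5)
Total lines: 5

Answer: 5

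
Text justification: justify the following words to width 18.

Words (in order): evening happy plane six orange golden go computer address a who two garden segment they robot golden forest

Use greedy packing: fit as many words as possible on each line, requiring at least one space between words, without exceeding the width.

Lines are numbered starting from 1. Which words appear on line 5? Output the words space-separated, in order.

Answer: garden segment

Derivation:
Line 1: ['evening', 'happy'] (min_width=13, slack=5)
Line 2: ['plane', 'six', 'orange'] (min_width=16, slack=2)
Line 3: ['golden', 'go', 'computer'] (min_width=18, slack=0)
Line 4: ['address', 'a', 'who', 'two'] (min_width=17, slack=1)
Line 5: ['garden', 'segment'] (min_width=14, slack=4)
Line 6: ['they', 'robot', 'golden'] (min_width=17, slack=1)
Line 7: ['forest'] (min_width=6, slack=12)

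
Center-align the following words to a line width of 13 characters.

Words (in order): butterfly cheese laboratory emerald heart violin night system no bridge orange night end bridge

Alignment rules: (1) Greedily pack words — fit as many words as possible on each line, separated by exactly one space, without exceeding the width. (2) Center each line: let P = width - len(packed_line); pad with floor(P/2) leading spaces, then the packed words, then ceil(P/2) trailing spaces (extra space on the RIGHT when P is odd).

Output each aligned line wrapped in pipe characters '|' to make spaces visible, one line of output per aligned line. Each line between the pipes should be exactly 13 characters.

Line 1: ['butterfly'] (min_width=9, slack=4)
Line 2: ['cheese'] (min_width=6, slack=7)
Line 3: ['laboratory'] (min_width=10, slack=3)
Line 4: ['emerald', 'heart'] (min_width=13, slack=0)
Line 5: ['violin', 'night'] (min_width=12, slack=1)
Line 6: ['system', 'no'] (min_width=9, slack=4)
Line 7: ['bridge', 'orange'] (min_width=13, slack=0)
Line 8: ['night', 'end'] (min_width=9, slack=4)
Line 9: ['bridge'] (min_width=6, slack=7)

Answer: |  butterfly  |
|   cheese    |
| laboratory  |
|emerald heart|
|violin night |
|  system no  |
|bridge orange|
|  night end  |
|   bridge    |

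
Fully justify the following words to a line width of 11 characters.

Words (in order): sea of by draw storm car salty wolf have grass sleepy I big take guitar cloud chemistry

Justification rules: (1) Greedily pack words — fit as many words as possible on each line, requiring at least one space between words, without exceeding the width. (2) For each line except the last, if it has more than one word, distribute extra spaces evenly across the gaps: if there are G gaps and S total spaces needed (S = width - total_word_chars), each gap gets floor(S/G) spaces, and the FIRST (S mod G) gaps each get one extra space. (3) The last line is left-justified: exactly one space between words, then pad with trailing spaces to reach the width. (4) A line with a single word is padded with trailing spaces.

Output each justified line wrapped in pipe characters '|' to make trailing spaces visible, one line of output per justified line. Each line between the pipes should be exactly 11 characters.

Line 1: ['sea', 'of', 'by'] (min_width=9, slack=2)
Line 2: ['draw', 'storm'] (min_width=10, slack=1)
Line 3: ['car', 'salty'] (min_width=9, slack=2)
Line 4: ['wolf', 'have'] (min_width=9, slack=2)
Line 5: ['grass'] (min_width=5, slack=6)
Line 6: ['sleepy', 'I'] (min_width=8, slack=3)
Line 7: ['big', 'take'] (min_width=8, slack=3)
Line 8: ['guitar'] (min_width=6, slack=5)
Line 9: ['cloud'] (min_width=5, slack=6)
Line 10: ['chemistry'] (min_width=9, slack=2)

Answer: |sea  of  by|
|draw  storm|
|car   salty|
|wolf   have|
|grass      |
|sleepy    I|
|big    take|
|guitar     |
|cloud      |
|chemistry  |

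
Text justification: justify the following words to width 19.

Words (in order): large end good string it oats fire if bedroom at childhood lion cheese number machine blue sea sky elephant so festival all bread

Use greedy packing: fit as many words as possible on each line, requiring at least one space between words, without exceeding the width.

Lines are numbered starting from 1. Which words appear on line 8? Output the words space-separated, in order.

Line 1: ['large', 'end', 'good'] (min_width=14, slack=5)
Line 2: ['string', 'it', 'oats', 'fire'] (min_width=19, slack=0)
Line 3: ['if', 'bedroom', 'at'] (min_width=13, slack=6)
Line 4: ['childhood', 'lion'] (min_width=14, slack=5)
Line 5: ['cheese', 'number'] (min_width=13, slack=6)
Line 6: ['machine', 'blue', 'sea'] (min_width=16, slack=3)
Line 7: ['sky', 'elephant', 'so'] (min_width=15, slack=4)
Line 8: ['festival', 'all', 'bread'] (min_width=18, slack=1)

Answer: festival all bread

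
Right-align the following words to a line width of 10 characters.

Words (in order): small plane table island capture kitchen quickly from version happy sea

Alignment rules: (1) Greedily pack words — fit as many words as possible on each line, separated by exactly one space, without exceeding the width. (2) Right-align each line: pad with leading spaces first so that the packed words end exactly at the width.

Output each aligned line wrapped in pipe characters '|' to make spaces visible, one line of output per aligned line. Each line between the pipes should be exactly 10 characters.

Line 1: ['small'] (min_width=5, slack=5)
Line 2: ['plane'] (min_width=5, slack=5)
Line 3: ['table'] (min_width=5, slack=5)
Line 4: ['island'] (min_width=6, slack=4)
Line 5: ['capture'] (min_width=7, slack=3)
Line 6: ['kitchen'] (min_width=7, slack=3)
Line 7: ['quickly'] (min_width=7, slack=3)
Line 8: ['from'] (min_width=4, slack=6)
Line 9: ['version'] (min_width=7, slack=3)
Line 10: ['happy', 'sea'] (min_width=9, slack=1)

Answer: |     small|
|     plane|
|     table|
|    island|
|   capture|
|   kitchen|
|   quickly|
|      from|
|   version|
| happy sea|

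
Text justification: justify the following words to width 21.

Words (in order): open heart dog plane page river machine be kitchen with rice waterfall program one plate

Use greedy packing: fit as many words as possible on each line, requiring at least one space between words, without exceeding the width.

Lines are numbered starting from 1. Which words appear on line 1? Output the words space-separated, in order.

Line 1: ['open', 'heart', 'dog', 'plane'] (min_width=20, slack=1)
Line 2: ['page', 'river', 'machine', 'be'] (min_width=21, slack=0)
Line 3: ['kitchen', 'with', 'rice'] (min_width=17, slack=4)
Line 4: ['waterfall', 'program', 'one'] (min_width=21, slack=0)
Line 5: ['plate'] (min_width=5, slack=16)

Answer: open heart dog plane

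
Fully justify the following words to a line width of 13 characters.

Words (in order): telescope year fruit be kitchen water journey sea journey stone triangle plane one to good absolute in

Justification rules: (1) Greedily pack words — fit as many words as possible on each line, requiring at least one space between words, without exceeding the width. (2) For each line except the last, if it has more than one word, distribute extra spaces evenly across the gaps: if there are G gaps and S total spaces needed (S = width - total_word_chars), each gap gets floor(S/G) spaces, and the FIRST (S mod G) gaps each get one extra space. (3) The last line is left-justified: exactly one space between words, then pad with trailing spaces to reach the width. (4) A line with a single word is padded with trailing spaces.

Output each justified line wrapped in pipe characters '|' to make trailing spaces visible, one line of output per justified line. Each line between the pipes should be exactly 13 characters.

Line 1: ['telescope'] (min_width=9, slack=4)
Line 2: ['year', 'fruit', 'be'] (min_width=13, slack=0)
Line 3: ['kitchen', 'water'] (min_width=13, slack=0)
Line 4: ['journey', 'sea'] (min_width=11, slack=2)
Line 5: ['journey', 'stone'] (min_width=13, slack=0)
Line 6: ['triangle'] (min_width=8, slack=5)
Line 7: ['plane', 'one', 'to'] (min_width=12, slack=1)
Line 8: ['good', 'absolute'] (min_width=13, slack=0)
Line 9: ['in'] (min_width=2, slack=11)

Answer: |telescope    |
|year fruit be|
|kitchen water|
|journey   sea|
|journey stone|
|triangle     |
|plane  one to|
|good absolute|
|in           |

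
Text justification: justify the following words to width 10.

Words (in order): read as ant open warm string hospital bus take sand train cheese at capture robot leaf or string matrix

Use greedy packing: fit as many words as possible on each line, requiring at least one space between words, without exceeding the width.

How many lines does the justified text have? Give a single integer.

Answer: 12

Derivation:
Line 1: ['read', 'as'] (min_width=7, slack=3)
Line 2: ['ant', 'open'] (min_width=8, slack=2)
Line 3: ['warm'] (min_width=4, slack=6)
Line 4: ['string'] (min_width=6, slack=4)
Line 5: ['hospital'] (min_width=8, slack=2)
Line 6: ['bus', 'take'] (min_width=8, slack=2)
Line 7: ['sand', 'train'] (min_width=10, slack=0)
Line 8: ['cheese', 'at'] (min_width=9, slack=1)
Line 9: ['capture'] (min_width=7, slack=3)
Line 10: ['robot', 'leaf'] (min_width=10, slack=0)
Line 11: ['or', 'string'] (min_width=9, slack=1)
Line 12: ['matrix'] (min_width=6, slack=4)
Total lines: 12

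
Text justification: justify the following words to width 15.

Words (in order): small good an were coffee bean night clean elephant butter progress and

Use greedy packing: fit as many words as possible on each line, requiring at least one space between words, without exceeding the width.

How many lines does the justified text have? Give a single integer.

Answer: 6

Derivation:
Line 1: ['small', 'good', 'an'] (min_width=13, slack=2)
Line 2: ['were', 'coffee'] (min_width=11, slack=4)
Line 3: ['bean', 'night'] (min_width=10, slack=5)
Line 4: ['clean', 'elephant'] (min_width=14, slack=1)
Line 5: ['butter', 'progress'] (min_width=15, slack=0)
Line 6: ['and'] (min_width=3, slack=12)
Total lines: 6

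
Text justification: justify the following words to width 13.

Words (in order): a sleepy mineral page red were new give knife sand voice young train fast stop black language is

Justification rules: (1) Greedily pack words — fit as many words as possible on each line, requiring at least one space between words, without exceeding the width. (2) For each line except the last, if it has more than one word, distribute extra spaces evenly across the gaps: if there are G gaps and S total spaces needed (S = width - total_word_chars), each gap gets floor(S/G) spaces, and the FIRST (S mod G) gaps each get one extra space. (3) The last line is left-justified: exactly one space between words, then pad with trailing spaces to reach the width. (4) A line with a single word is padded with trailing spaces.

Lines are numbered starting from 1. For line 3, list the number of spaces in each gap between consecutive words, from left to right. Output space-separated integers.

Line 1: ['a', 'sleepy'] (min_width=8, slack=5)
Line 2: ['mineral', 'page'] (min_width=12, slack=1)
Line 3: ['red', 'were', 'new'] (min_width=12, slack=1)
Line 4: ['give', 'knife'] (min_width=10, slack=3)
Line 5: ['sand', 'voice'] (min_width=10, slack=3)
Line 6: ['young', 'train'] (min_width=11, slack=2)
Line 7: ['fast', 'stop'] (min_width=9, slack=4)
Line 8: ['black'] (min_width=5, slack=8)
Line 9: ['language', 'is'] (min_width=11, slack=2)

Answer: 2 1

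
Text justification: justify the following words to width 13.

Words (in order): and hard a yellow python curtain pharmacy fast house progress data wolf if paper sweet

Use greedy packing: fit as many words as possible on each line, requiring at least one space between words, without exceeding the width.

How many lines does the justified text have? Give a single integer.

Answer: 8

Derivation:
Line 1: ['and', 'hard', 'a'] (min_width=10, slack=3)
Line 2: ['yellow', 'python'] (min_width=13, slack=0)
Line 3: ['curtain'] (min_width=7, slack=6)
Line 4: ['pharmacy', 'fast'] (min_width=13, slack=0)
Line 5: ['house'] (min_width=5, slack=8)
Line 6: ['progress', 'data'] (min_width=13, slack=0)
Line 7: ['wolf', 'if', 'paper'] (min_width=13, slack=0)
Line 8: ['sweet'] (min_width=5, slack=8)
Total lines: 8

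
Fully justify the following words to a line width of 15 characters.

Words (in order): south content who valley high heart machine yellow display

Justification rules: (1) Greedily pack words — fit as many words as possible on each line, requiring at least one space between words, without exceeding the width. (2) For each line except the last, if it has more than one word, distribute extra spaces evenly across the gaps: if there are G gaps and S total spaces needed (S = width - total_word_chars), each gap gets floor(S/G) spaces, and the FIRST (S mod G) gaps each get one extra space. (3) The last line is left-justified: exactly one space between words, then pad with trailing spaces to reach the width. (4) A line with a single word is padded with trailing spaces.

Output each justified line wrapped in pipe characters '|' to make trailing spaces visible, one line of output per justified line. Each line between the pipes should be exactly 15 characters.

Line 1: ['south', 'content'] (min_width=13, slack=2)
Line 2: ['who', 'valley', 'high'] (min_width=15, slack=0)
Line 3: ['heart', 'machine'] (min_width=13, slack=2)
Line 4: ['yellow', 'display'] (min_width=14, slack=1)

Answer: |south   content|
|who valley high|
|heart   machine|
|yellow display |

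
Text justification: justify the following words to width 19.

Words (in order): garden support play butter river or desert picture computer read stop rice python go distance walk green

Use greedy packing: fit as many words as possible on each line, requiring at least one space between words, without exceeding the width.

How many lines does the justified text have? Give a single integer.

Answer: 6

Derivation:
Line 1: ['garden', 'support', 'play'] (min_width=19, slack=0)
Line 2: ['butter', 'river', 'or'] (min_width=15, slack=4)
Line 3: ['desert', 'picture'] (min_width=14, slack=5)
Line 4: ['computer', 'read', 'stop'] (min_width=18, slack=1)
Line 5: ['rice', 'python', 'go'] (min_width=14, slack=5)
Line 6: ['distance', 'walk', 'green'] (min_width=19, slack=0)
Total lines: 6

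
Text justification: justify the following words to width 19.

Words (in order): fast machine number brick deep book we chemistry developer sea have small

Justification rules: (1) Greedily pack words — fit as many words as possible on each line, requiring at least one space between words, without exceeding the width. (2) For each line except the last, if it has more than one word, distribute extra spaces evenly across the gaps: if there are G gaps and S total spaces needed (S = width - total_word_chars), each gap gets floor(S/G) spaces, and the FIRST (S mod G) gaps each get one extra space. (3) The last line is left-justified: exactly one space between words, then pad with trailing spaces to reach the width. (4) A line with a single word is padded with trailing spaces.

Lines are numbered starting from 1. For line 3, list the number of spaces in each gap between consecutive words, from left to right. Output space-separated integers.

Line 1: ['fast', 'machine', 'number'] (min_width=19, slack=0)
Line 2: ['brick', 'deep', 'book', 'we'] (min_width=18, slack=1)
Line 3: ['chemistry', 'developer'] (min_width=19, slack=0)
Line 4: ['sea', 'have', 'small'] (min_width=14, slack=5)

Answer: 1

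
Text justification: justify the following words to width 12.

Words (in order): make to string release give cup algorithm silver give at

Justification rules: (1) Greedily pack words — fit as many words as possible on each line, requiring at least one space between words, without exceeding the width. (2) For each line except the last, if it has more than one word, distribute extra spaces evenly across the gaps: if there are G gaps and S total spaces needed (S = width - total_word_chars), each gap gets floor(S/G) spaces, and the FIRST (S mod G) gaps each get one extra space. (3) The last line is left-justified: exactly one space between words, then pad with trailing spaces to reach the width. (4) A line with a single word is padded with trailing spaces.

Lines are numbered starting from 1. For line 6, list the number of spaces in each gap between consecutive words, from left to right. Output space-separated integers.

Line 1: ['make', 'to'] (min_width=7, slack=5)
Line 2: ['string'] (min_width=6, slack=6)
Line 3: ['release', 'give'] (min_width=12, slack=0)
Line 4: ['cup'] (min_width=3, slack=9)
Line 5: ['algorithm'] (min_width=9, slack=3)
Line 6: ['silver', 'give'] (min_width=11, slack=1)
Line 7: ['at'] (min_width=2, slack=10)

Answer: 2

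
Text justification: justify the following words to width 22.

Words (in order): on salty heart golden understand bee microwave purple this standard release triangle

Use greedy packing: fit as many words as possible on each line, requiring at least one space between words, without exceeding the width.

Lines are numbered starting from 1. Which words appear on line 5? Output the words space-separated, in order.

Answer: triangle

Derivation:
Line 1: ['on', 'salty', 'heart', 'golden'] (min_width=21, slack=1)
Line 2: ['understand', 'bee'] (min_width=14, slack=8)
Line 3: ['microwave', 'purple', 'this'] (min_width=21, slack=1)
Line 4: ['standard', 'release'] (min_width=16, slack=6)
Line 5: ['triangle'] (min_width=8, slack=14)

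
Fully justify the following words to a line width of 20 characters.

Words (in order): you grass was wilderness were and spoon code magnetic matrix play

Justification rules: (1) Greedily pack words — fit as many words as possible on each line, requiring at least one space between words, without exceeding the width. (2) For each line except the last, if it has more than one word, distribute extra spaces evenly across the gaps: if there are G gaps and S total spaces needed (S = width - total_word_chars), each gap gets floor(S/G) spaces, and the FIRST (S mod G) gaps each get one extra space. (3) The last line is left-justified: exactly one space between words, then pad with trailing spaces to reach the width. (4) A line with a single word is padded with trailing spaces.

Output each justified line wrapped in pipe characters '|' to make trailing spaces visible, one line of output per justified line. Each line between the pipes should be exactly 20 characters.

Answer: |you     grass    was|
|wilderness  were and|
|spoon  code magnetic|
|matrix play         |

Derivation:
Line 1: ['you', 'grass', 'was'] (min_width=13, slack=7)
Line 2: ['wilderness', 'were', 'and'] (min_width=19, slack=1)
Line 3: ['spoon', 'code', 'magnetic'] (min_width=19, slack=1)
Line 4: ['matrix', 'play'] (min_width=11, slack=9)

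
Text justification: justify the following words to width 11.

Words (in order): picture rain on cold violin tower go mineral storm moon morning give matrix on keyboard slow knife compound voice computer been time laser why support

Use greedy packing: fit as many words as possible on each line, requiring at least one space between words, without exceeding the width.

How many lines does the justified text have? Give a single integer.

Line 1: ['picture'] (min_width=7, slack=4)
Line 2: ['rain', 'on'] (min_width=7, slack=4)
Line 3: ['cold', 'violin'] (min_width=11, slack=0)
Line 4: ['tower', 'go'] (min_width=8, slack=3)
Line 5: ['mineral'] (min_width=7, slack=4)
Line 6: ['storm', 'moon'] (min_width=10, slack=1)
Line 7: ['morning'] (min_width=7, slack=4)
Line 8: ['give', 'matrix'] (min_width=11, slack=0)
Line 9: ['on', 'keyboard'] (min_width=11, slack=0)
Line 10: ['slow', 'knife'] (min_width=10, slack=1)
Line 11: ['compound'] (min_width=8, slack=3)
Line 12: ['voice'] (min_width=5, slack=6)
Line 13: ['computer'] (min_width=8, slack=3)
Line 14: ['been', 'time'] (min_width=9, slack=2)
Line 15: ['laser', 'why'] (min_width=9, slack=2)
Line 16: ['support'] (min_width=7, slack=4)
Total lines: 16

Answer: 16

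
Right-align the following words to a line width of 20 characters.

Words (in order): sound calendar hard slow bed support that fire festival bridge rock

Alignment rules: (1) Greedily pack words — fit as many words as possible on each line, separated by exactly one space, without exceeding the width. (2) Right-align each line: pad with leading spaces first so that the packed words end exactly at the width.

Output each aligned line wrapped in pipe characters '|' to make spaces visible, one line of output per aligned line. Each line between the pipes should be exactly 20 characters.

Line 1: ['sound', 'calendar', 'hard'] (min_width=19, slack=1)
Line 2: ['slow', 'bed', 'support'] (min_width=16, slack=4)
Line 3: ['that', 'fire', 'festival'] (min_width=18, slack=2)
Line 4: ['bridge', 'rock'] (min_width=11, slack=9)

Answer: | sound calendar hard|
|    slow bed support|
|  that fire festival|
|         bridge rock|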